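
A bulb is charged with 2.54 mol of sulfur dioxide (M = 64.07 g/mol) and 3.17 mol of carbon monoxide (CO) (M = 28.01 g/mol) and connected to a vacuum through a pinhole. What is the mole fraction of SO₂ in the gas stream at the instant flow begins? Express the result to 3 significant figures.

0.346

Rate_i ∝ x_i/√M_i (Graham's law weighted by mole fraction), so the effusate composition follows n_i/√M_i.
x_SO₂(eff) = (n_SO₂/√M_SO₂) / (n_SO₂/√M_SO₂ + n_CO/√M_CO)
= (2.54/√64.07) / (2.54/√64.07 + 3.17/√28.01) = 0.3173/(0.3173 + 0.5990) = 0.346.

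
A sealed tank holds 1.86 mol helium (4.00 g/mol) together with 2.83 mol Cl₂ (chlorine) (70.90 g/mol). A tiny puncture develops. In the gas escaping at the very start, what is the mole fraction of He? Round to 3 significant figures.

0.735

Effusion rate of each component ∝ n_i/√M_i (partial pressure × 1/√M).
Mole fraction of He in the effusate = (n_He/√M_He) / (n_He/√M_He + n_Cl₂/√M_Cl₂)
= (1.86/√4.00) / (1.86/√4.00 + 2.83/√70.90) = 0.9300/(0.9300 + 0.3361) = 0.735.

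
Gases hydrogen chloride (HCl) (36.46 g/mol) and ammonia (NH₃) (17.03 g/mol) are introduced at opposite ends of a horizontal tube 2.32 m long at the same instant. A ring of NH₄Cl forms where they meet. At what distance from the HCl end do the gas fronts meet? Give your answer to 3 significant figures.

Distances travelled in equal time are proportional to diffusion rates, so d_HCl/d_NH₃ = √(M_NH₃/M_HCl) = √(17.03/36.46) = 0.6834.
With d_HCl + d_NH₃ = 2.32 m, d_NH₃ = 2.32/(1 + 0.6834) = 1.378 m.
d_HCl = 2.32 − 1.378 = 0.942 m.

0.942 m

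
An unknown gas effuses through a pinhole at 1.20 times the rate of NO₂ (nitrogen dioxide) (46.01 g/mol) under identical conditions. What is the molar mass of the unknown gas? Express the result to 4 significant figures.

By Graham's law, rate_X/rate_NO₂ = √(M_NO₂/M_X).
1.20 = √(46.01/M_X)
M_X = 46.01 / 1.20² = 46.01 / 1.440 = 31.95 g/mol

31.95 g/mol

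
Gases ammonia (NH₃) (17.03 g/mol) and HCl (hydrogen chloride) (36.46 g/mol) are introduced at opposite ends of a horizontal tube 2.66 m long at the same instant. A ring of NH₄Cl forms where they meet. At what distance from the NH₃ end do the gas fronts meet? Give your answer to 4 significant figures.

Distances travelled in equal time are proportional to diffusion rates, so d_NH₃/d_HCl = √(M_HCl/M_NH₃) = √(36.46/17.03) = 1.463.
With d_NH₃ + d_HCl = 2.66 m, d_HCl = 2.66/(1 + 1.463) = 1.080 m.
d_NH₃ = 2.66 − 1.080 = 1.580 m.

1.580 m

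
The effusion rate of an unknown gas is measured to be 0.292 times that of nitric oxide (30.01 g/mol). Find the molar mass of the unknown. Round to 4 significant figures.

Using Graham's law: rate_X/rate_NO = √(M_NO/M_X).
0.292 = √(30.01/M_X)
M_X = 30.01 / 0.292² = 30.01 / 0.08526 = 352.0 g/mol

352.0 g/mol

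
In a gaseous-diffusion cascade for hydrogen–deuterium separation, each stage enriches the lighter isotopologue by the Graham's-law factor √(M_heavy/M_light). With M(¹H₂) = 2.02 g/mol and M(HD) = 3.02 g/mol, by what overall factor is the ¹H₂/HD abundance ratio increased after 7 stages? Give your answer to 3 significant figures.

The single-stage factor is √(M_heavy/M_light), so 7 stages give [√(3.02/2.02)]^7 = (3.02/2.02)^(7/2).
= 1.49505^(7/2) = 4.09.

4.09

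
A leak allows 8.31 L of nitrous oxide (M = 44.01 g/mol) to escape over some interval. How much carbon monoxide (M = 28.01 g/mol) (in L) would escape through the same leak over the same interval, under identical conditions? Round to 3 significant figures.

By Graham's law, rate_CO/rate_N₂O = √(M_N₂O/M_CO) = √(44.01/28.01) = √1.571 = 1.253.
So the volume for CO is 8.31 × 1.253 = 10.4 L.

10.4 L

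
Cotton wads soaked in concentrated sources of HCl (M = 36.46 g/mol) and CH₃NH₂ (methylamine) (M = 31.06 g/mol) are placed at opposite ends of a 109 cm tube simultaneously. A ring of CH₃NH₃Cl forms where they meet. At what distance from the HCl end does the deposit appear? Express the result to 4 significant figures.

52.32 cm

Distances travelled in equal time are proportional to diffusion rates, so d_HCl/d_CH₃NH₂ = √(M_CH₃NH₂/M_HCl) = √(31.06/36.46) = 0.9230.
With d_HCl + d_CH₃NH₂ = 109 cm, d_CH₃NH₂ = 109/(1 + 0.9230) = 56.68 cm.
d_HCl = 109 − 56.68 = 52.32 cm.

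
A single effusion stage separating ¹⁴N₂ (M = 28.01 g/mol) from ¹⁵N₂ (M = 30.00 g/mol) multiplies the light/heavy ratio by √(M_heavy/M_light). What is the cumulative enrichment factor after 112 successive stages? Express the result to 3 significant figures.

Overall factor = α^112 with α = √(30.00/28.01), i.e. (30.00/28.01)^(112/2).
= 1.07105^56 = 46.7.

46.7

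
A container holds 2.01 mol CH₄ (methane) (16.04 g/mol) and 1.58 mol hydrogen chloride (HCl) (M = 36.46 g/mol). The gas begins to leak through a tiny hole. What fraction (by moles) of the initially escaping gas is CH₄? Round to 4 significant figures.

The effusion rate of species i is ∝ p_i/√M_i ∝ n_i/√M_i.
x_CH₄(eff) = (n_CH₄/√M_CH₄) / (n_CH₄/√M_CH₄ + n_HCl/√M_HCl)
= (2.01/√16.04) / (2.01/√16.04 + 1.58/√36.46) = 0.5019/(0.5019 + 0.2617) = 0.6573.

0.6573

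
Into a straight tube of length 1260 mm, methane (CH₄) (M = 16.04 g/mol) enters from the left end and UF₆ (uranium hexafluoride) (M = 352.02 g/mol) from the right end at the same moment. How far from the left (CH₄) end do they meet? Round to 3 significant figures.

The fronts meet when d_CH₄ + d_UF₆ = L with d_CH₄/d_UF₆ = √(M_UF₆/M_CH₄) (Graham's law). Here √(M_UF₆/M_CH₄) = √(352.02/16.04) = 4.685.
With d_CH₄ + d_UF₆ = 1260 mm, d_UF₆ = 1260/(1 + 4.685) = 221.6 mm.
d_CH₄ = 1260 − 221.6 = 1040 mm.

1040 mm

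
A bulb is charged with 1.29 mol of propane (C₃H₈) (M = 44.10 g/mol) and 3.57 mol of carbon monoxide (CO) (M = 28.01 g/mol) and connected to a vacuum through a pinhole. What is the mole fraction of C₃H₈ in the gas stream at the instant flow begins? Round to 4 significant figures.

Rate_i ∝ x_i/√M_i (Graham's law weighted by mole fraction), so the effusate composition follows n_i/√M_i.
Mole fraction of C₃H₈ in the effusate = (n_C₃H₈/√M_C₃H₈) / (n_C₃H₈/√M_C₃H₈ + n_CO/√M_CO)
= (1.29/√44.10) / (1.29/√44.10 + 3.57/√28.01) = 0.1943/(0.1943 + 0.6745) = 0.2236.

0.2236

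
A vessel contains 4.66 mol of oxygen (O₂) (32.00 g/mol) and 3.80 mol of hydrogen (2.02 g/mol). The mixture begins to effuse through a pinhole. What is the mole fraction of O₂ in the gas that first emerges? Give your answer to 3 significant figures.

Each component's effusion rate ∝ (its partial pressure)·(1/√M) ∝ n_i/√M_i.
x_O₂(eff) = (n_O₂/√M_O₂) / (n_O₂/√M_O₂ + n_H₂/√M_H₂)
= (4.66/√32.00) / (4.66/√32.00 + 3.80/√2.02) = 0.8238/(0.8238 + 2.674) = 0.236.

0.236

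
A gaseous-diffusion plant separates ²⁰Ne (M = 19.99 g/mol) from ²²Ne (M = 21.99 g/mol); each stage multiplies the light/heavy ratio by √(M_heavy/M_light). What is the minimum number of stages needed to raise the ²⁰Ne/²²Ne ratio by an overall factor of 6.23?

With α = √(21.99/19.99) per stage, ln α = ½ ln(1.10005) = 0.04768.
Need α^N ≥ 6.23 ⇒ N ≥ ln(6.23) / ln α = 1.829 / 0.04768 = 38.37.
Minimum whole number of stages: N = 39.

39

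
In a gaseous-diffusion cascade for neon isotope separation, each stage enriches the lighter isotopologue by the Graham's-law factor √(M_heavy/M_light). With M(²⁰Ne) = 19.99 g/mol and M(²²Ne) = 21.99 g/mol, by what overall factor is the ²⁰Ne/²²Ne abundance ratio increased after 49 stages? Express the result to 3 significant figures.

10.3

The single-stage factor is √(M_heavy/M_light), so 49 stages give [√(21.99/19.99)]^49 = (21.99/19.99)^(49/2).
= 1.10005^(49/2) = 10.3.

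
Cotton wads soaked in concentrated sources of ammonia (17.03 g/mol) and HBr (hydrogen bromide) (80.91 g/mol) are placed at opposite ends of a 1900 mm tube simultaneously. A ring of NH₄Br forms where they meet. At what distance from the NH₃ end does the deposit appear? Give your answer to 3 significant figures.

1300 mm

Graham's law gives d_NH₃/d_HBr = rate_NH₃/rate_HBr = √(M_HBr/M_NH₃) = √(80.91/17.03) = 2.180.
With d_NH₃ + d_HBr = 1900 mm, d_HBr = 1900/(1 + 2.180) = 597.5 mm.
d_NH₃ = 1900 − 597.5 = 1300 mm.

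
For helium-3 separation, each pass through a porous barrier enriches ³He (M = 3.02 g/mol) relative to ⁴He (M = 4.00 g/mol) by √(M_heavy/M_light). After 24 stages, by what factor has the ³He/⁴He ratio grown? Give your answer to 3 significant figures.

Overall factor = α^24 with α = √(4.00/3.02), i.e. (4.00/3.02)^(24/2).
= 1.32450^12 = 29.1.

29.1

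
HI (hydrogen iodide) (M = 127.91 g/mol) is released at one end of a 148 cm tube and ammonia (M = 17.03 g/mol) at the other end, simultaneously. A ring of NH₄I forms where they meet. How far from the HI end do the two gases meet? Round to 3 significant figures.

39.6 cm

Distances travelled in equal time are proportional to diffusion rates, so d_HI/d_NH₃ = √(M_NH₃/M_HI) = √(17.03/127.91) = 0.3649.
With d_HI + d_NH₃ = 148 cm, d_NH₃ = 148/(1 + 0.3649) = 108.4 cm.
d_HI = 148 − 108.4 = 39.6 cm.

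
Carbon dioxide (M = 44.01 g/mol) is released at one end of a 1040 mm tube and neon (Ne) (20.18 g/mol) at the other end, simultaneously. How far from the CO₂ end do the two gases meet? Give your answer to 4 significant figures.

419.9 mm

The fronts meet when d_CO₂ + d_Ne = L with d_CO₂/d_Ne = √(M_Ne/M_CO₂) (Graham's law). Here √(M_Ne/M_CO₂) = √(20.18/44.01) = 0.6772.
With d_CO₂ + d_Ne = 1040 mm, d_Ne = 1040/(1 + 0.6772) = 620.1 mm.
d_CO₂ = 1040 − 620.1 = 419.9 mm.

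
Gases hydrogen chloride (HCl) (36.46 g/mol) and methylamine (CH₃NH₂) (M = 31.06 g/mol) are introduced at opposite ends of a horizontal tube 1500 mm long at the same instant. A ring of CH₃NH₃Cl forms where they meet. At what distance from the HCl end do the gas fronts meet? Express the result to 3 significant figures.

The fronts meet when d_HCl + d_CH₃NH₂ = L with d_HCl/d_CH₃NH₂ = √(M_CH₃NH₂/M_HCl) (Graham's law). Here √(M_CH₃NH₂/M_HCl) = √(31.06/36.46) = 0.9230.
With d_HCl + d_CH₃NH₂ = 1500 mm, d_CH₃NH₂ = 1500/(1 + 0.9230) = 780.0 mm.
d_HCl = 1500 − 780.0 = 720 mm.

720 mm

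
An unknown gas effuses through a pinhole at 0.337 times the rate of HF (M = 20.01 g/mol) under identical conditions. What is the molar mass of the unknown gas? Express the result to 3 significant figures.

Using Graham's law: rate_X/rate_HF = √(M_HF/M_X).
0.337 = √(20.01/M_X)
M_X = 20.01 / 0.337² = 20.01 / 0.1136 = 176 g/mol

176 g/mol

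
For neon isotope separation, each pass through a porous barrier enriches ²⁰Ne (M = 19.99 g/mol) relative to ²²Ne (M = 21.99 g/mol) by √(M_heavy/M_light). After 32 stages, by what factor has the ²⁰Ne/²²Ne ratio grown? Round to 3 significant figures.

Overall factor = α^32 with α = √(21.99/19.99), i.e. (21.99/19.99)^(32/2).
= 1.10005^16 = 4.60.

4.60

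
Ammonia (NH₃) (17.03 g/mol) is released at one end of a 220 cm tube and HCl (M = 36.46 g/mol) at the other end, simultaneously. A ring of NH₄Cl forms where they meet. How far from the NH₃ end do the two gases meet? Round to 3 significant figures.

131 cm

Distances travelled in equal time are proportional to diffusion rates, so d_NH₃/d_HCl = √(M_HCl/M_NH₃) = √(36.46/17.03) = 1.463.
With d_NH₃ + d_HCl = 220 cm, d_HCl = 220/(1 + 1.463) = 89.32 cm.
d_NH₃ = 220 − 89.32 = 131 cm.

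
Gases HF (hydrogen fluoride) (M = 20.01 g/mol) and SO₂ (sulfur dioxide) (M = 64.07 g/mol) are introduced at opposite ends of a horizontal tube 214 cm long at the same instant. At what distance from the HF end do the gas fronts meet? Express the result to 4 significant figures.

137.3 cm

Distances travelled in equal time are proportional to diffusion rates, so d_HF/d_SO₂ = √(M_SO₂/M_HF) = √(64.07/20.01) = 1.789.
With d_HF + d_SO₂ = 214 cm, d_SO₂ = 214/(1 + 1.789) = 76.72 cm.
d_HF = 214 − 76.72 = 137.3 cm.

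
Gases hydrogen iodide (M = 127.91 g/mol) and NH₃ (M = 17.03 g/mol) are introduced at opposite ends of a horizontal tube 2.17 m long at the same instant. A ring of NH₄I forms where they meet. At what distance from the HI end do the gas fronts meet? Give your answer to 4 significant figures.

0.5801 m

Graham's law gives d_HI/d_NH₃ = rate_HI/rate_NH₃ = √(M_NH₃/M_HI) = √(17.03/127.91) = 0.3649.
With d_HI + d_NH₃ = 2.17 m, d_NH₃ = 2.17/(1 + 0.3649) = 1.590 m.
d_HI = 2.17 − 1.590 = 0.5801 m.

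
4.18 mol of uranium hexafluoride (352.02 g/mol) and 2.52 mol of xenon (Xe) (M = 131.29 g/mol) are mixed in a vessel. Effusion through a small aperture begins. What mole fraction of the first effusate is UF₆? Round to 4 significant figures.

0.5032

The effusion rate of species i is ∝ p_i/√M_i ∝ n_i/√M_i.
So x_UF₆ in the escaping gas = (n_UF₆/√M_UF₆) / Σ(n_i/√M_i)
= (4.18/√352.02) / (4.18/√352.02 + 2.52/√131.29) = 0.2228/(0.2228 + 0.2199) = 0.5032.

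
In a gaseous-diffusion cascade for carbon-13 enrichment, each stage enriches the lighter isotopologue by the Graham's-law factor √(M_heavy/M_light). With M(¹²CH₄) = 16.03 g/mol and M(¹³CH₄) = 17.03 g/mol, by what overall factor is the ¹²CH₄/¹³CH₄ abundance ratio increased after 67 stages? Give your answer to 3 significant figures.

Each stage multiplies the ratio by α = √(17.03/16.03), so after 67 stages the overall factor is α^67 = (17.03/16.03)^(67/2).
= 1.06238^(67/2) = 7.59.

7.59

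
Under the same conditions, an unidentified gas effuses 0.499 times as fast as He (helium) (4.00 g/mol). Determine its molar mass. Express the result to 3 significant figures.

Using Graham's law: rate_X/rate_He = √(M_He/M_X).
0.499 = √(4.00/M_X)
M_X = 4.00 / 0.499² = 4.00 / 0.2490 = 16.1 g/mol

16.1 g/mol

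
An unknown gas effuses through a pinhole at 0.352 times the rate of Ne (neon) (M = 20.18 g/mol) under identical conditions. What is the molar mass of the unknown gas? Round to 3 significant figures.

163 g/mol

Since effusion rate ∝ 1/√M, rate_X/rate_Ne = √(M_Ne/M_X).
0.352 = √(20.18/M_X)
M_X = 20.18 / 0.352² = 20.18 / 0.1239 = 163 g/mol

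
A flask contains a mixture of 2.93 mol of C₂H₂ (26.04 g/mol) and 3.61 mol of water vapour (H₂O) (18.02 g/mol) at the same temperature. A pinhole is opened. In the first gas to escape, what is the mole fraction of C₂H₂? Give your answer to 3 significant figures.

Each component's effusion rate ∝ (its partial pressure)·(1/√M) ∝ n_i/√M_i.
Mole fraction of C₂H₂ in the effusate = (n_C₂H₂/√M_C₂H₂) / (n_C₂H₂/√M_C₂H₂ + n_H₂O/√M_H₂O)
= (2.93/√26.04) / (2.93/√26.04 + 3.61/√18.02) = 0.5742/(0.5742 + 0.8504) = 0.403.

0.403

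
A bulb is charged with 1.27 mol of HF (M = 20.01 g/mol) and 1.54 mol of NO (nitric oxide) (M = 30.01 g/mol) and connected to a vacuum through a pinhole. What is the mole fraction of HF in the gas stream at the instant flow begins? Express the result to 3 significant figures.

The effusion rate of species i is ∝ p_i/√M_i ∝ n_i/√M_i.
x_HF(eff) = (n_HF/√M_HF) / (n_HF/√M_HF + n_NO/√M_NO)
= (1.27/√20.01) / (1.27/√20.01 + 1.54/√30.01) = 0.2839/(0.2839 + 0.2811) = 0.502.

0.502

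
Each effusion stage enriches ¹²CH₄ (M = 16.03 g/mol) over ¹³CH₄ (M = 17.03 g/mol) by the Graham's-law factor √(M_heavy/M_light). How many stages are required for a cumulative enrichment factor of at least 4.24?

48

Per stage α = (17.03/16.03)^(1/2) = 1.06238^0.5, giving ln α = 0.03026.
Need α^N ≥ 4.24 ⇒ N ≥ ln(4.24) / ln α = 1.445 / 0.03026 = 47.74.
Minimum whole number of stages: N = 48.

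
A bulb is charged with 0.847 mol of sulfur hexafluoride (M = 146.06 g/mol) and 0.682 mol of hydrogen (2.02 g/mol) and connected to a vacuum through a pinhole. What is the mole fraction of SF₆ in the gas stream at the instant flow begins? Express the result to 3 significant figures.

Rate_i ∝ x_i/√M_i (Graham's law weighted by mole fraction), so the effusate composition follows n_i/√M_i.
x_SF₆(eff) = (n_SF₆/√M_SF₆) / (n_SF₆/√M_SF₆ + n_H₂/√M_H₂)
= (0.847/√146.06) / (0.847/√146.06 + 0.682/√2.02) = 0.07008/(0.07008 + 0.4799) = 0.127.

0.127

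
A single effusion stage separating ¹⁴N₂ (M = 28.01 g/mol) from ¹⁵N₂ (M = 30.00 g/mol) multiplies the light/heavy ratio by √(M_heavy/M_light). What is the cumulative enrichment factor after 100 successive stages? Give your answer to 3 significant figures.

Overall factor = α^100 with α = √(30.00/28.01), i.e. (30.00/28.01)^(100/2).
= 1.07105^50 = 30.9.

30.9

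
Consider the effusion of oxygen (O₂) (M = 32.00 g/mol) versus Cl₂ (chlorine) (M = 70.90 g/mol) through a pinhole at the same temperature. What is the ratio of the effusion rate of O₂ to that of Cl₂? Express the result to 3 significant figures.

From Graham's law, rate_O₂/rate_Cl₂ = √(M_Cl₂/M_O₂) = √(70.90/32.00) = √2.216 = 1.49.

1.49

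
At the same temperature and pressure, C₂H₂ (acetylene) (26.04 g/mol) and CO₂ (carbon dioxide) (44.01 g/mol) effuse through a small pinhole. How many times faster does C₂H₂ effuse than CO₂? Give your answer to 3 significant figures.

1.30

Since effusion rate ∝ 1/√M, rate_C₂H₂/rate_CO₂ = √(M_CO₂/M_C₂H₂) = √(44.01/26.04) = √1.690 = 1.30.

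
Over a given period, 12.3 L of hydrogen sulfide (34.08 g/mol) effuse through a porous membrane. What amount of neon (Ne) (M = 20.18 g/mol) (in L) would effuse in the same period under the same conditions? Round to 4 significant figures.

Since effusion rate ∝ 1/√M, rate_Ne/rate_H₂S = √(M_H₂S/M_Ne) = √(34.08/20.18) = √1.689 = 1.300.
So the volume for Ne is 12.3 × 1.300 = 15.98 L.

15.98 L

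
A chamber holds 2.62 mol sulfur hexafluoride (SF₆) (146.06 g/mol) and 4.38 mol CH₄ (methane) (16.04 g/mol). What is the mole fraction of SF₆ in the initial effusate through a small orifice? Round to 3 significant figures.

0.165

Effusion rate of each component ∝ n_i/√M_i (partial pressure × 1/√M).
x_SF₆(eff) = (n_SF₆/√M_SF₆) / (n_SF₆/√M_SF₆ + n_CH₄/√M_CH₄)
= (2.62/√146.06) / (2.62/√146.06 + 4.38/√16.04) = 0.2168/(0.2168 + 1.094) = 0.165.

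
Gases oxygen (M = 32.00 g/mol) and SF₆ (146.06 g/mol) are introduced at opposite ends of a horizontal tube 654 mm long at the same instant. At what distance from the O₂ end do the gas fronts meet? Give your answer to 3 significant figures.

Graham's law gives d_O₂/d_SF₆ = rate_O₂/rate_SF₆ = √(M_SF₆/M_O₂) = √(146.06/32.00) = 2.136.
With d_O₂ + d_SF₆ = 654 mm, d_SF₆ = 654/(1 + 2.136) = 208.5 mm.
d_O₂ = 654 − 208.5 = 445 mm.

445 mm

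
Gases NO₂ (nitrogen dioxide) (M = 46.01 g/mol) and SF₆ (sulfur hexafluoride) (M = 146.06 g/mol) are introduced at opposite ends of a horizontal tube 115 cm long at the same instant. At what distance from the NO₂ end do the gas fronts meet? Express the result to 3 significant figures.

In equal time, each gas travels a distance ∝ its rate ∝ 1/√M, so d_NO₂/d_SF₆ = √(M_SF₆/M_NO₂) = √(146.06/46.01) = 1.782.
With d_NO₂ + d_SF₆ = 115 cm, d_SF₆ = 115/(1 + 1.782) = 41.34 cm.
d_NO₂ = 115 − 41.34 = 73.7 cm.

73.7 cm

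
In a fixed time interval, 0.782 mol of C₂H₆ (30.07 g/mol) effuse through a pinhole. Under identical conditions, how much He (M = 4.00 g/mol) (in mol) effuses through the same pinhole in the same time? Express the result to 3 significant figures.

Using Graham's law: rate_He/rate_C₂H₆ = √(M_C₂H₆/M_He) = √(30.07/4.00) = √7.518 = 2.742.
So the amount for He is 0.782 × 2.742 = 2.14 mol.

2.14 mol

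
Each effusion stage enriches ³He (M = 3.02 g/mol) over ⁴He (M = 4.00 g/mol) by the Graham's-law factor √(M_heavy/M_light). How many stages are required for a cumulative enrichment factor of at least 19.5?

With α = √(4.00/3.02) per stage, ln α = ½ ln(1.32450) = 0.1405.
Need α^N ≥ 19.5 ⇒ N ≥ ln(19.5) / ln α = 2.970 / 0.1405 = 21.14.
Rounding up, N = 22 stages.

22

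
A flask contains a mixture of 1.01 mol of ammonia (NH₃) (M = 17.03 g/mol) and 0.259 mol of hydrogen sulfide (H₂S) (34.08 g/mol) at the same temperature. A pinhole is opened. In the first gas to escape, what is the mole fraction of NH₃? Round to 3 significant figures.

Rate_i ∝ x_i/√M_i (Graham's law weighted by mole fraction), so the effusate composition follows n_i/√M_i.
So x_NH₃ in the escaping gas = (n_NH₃/√M_NH₃) / Σ(n_i/√M_i)
= (1.01/√17.03) / (1.01/√17.03 + 0.259/√34.08) = 0.2447/(0.2447 + 0.04437) = 0.847.

0.847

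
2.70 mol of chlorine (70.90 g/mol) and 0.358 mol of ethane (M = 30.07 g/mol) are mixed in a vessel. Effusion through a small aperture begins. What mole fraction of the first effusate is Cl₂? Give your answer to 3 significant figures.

Rate_i ∝ x_i/√M_i (Graham's law weighted by mole fraction), so the effusate composition follows n_i/√M_i.
So x_Cl₂ in the escaping gas = (n_Cl₂/√M_Cl₂) / Σ(n_i/√M_i)
= (2.70/√70.90) / (2.70/√70.90 + 0.358/√30.07) = 0.3207/(0.3207 + 0.06529) = 0.831.

0.831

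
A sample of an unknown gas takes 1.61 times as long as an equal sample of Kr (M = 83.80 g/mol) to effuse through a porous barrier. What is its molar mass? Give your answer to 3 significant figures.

Since effusion rate ∝ 1/√M, t_X/t_Kr = √(M_X/M_Kr).
1.61 = √(M_X/83.80)
M_X = 83.80 × 1.61² = 83.80 × 2.592 = 217 g/mol

217 g/mol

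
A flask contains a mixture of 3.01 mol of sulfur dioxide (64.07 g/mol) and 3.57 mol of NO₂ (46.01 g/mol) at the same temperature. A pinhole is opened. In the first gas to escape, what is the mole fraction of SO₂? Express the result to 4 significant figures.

The effusion rate of species i is ∝ p_i/√M_i ∝ n_i/√M_i.
x_SO₂(eff) = (n_SO₂/√M_SO₂) / (n_SO₂/√M_SO₂ + n_NO₂/√M_NO₂)
= (3.01/√64.07) / (3.01/√64.07 + 3.57/√46.01) = 0.3760/(0.3760 + 0.5263) = 0.4167.

0.4167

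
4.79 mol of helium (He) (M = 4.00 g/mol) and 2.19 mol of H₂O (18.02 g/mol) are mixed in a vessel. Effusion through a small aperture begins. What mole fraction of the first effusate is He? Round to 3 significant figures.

0.823

Rate_i ∝ x_i/√M_i (Graham's law weighted by mole fraction), so the effusate composition follows n_i/√M_i.
So x_He in the escaping gas = (n_He/√M_He) / Σ(n_i/√M_i)
= (4.79/√4.00) / (4.79/√4.00 + 2.19/√18.02) = 2.395/(2.395 + 0.5159) = 0.823.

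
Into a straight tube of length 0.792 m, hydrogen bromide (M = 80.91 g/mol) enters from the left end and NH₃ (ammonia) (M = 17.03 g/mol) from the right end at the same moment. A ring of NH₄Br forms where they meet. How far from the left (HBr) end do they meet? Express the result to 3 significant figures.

0.249 m

Graham's law gives d_HBr/d_NH₃ = rate_HBr/rate_NH₃ = √(M_NH₃/M_HBr) = √(17.03/80.91) = 0.4588.
With d_HBr + d_NH₃ = 0.792 m, d_NH₃ = 0.792/(1 + 0.4588) = 0.5429 m.
d_HBr = 0.792 − 0.5429 = 0.249 m.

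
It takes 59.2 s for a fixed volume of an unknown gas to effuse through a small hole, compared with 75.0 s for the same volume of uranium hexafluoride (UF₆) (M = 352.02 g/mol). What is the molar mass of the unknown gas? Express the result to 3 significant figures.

219 g/mol

Using Graham's law: t_X/t_UF₆ = √(M_X/M_UF₆).
59.2/75.0 = 0.7893 = √(M_X/352.02)
M_X = 352.02 × 0.7893² = 352.02 × 0.6230 = 219 g/mol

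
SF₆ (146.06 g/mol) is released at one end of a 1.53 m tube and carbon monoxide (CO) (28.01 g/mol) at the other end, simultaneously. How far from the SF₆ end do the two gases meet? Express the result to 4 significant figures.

0.4660 m

Graham's law gives d_SF₆/d_CO = rate_SF₆/rate_CO = √(M_CO/M_SF₆) = √(28.01/146.06) = 0.4379.
With d_SF₆ + d_CO = 1.53 m, d_CO = 1.53/(1 + 0.4379) = 1.064 m.
d_SF₆ = 1.53 − 1.064 = 0.4660 m.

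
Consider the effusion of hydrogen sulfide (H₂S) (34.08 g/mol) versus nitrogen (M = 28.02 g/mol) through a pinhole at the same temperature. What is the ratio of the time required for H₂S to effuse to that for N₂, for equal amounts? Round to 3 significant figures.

Since effusion rate ∝ 1/√M, t_H₂S/t_N₂ = √(M_H₂S/M_N₂) = √(34.08/28.02) = √1.216 = 1.10.

1.10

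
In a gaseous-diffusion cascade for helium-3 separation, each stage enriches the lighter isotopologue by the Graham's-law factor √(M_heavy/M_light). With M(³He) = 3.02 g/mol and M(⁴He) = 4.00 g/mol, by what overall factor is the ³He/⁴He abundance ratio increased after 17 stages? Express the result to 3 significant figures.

10.9

Overall factor = α^17 with α = √(4.00/3.02), i.e. (4.00/3.02)^(17/2).
= 1.32450^(17/2) = 10.9.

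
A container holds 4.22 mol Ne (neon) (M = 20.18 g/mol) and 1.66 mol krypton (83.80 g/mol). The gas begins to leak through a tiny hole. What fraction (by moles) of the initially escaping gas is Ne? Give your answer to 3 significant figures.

0.838

The effusion rate of species i is ∝ p_i/√M_i ∝ n_i/√M_i.
Mole fraction of Ne in the effusate = (n_Ne/√M_Ne) / (n_Ne/√M_Ne + n_Kr/√M_Kr)
= (4.22/√20.18) / (4.22/√20.18 + 1.66/√83.80) = 0.9394/(0.9394 + 0.1813) = 0.838.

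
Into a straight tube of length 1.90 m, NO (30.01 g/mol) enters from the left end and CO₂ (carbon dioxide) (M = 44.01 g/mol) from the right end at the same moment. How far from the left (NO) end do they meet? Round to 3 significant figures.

1.04 m

In equal time, each gas travels a distance ∝ its rate ∝ 1/√M, so d_NO/d_CO₂ = √(M_CO₂/M_NO) = √(44.01/30.01) = 1.211.
With d_NO + d_CO₂ = 1.90 m, d_CO₂ = 1.90/(1 + 1.211) = 0.8593 m.
d_NO = 1.90 − 0.8593 = 1.04 m.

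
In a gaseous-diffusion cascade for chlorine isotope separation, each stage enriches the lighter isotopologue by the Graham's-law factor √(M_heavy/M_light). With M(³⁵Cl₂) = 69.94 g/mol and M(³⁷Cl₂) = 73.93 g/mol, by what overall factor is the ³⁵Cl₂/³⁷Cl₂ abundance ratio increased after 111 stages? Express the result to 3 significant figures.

After 111 stages the ratio has grown by (√(73.93/69.94))^111 = (73.93/69.94)^(111/2).
= 1.05705^(111/2) = 21.7.

21.7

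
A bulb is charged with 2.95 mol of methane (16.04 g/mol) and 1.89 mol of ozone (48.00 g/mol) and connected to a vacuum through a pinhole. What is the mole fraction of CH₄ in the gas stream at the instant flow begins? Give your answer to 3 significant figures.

Effusion rate of each component ∝ n_i/√M_i (partial pressure × 1/√M).
Mole fraction of CH₄ in the effusate = (n_CH₄/√M_CH₄) / (n_CH₄/√M_CH₄ + n_O₃/√M_O₃)
= (2.95/√16.04) / (2.95/√16.04 + 1.89/√48.00) = 0.7366/(0.7366 + 0.2728) = 0.730.

0.730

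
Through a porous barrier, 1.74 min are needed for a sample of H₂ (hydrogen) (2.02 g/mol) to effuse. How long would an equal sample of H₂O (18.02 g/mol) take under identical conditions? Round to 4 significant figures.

5.197 min

Graham's law gives t_H₂O/t_H₂ = √(M_H₂O/M_H₂) = √(18.02/2.02) = √8.921 = 2.987.
So the time for H₂O is 1.74 × 2.987 = 5.197 min.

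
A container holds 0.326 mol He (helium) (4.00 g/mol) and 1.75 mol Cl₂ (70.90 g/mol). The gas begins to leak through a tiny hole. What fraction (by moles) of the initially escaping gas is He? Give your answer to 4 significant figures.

Each component's effusion rate ∝ (its partial pressure)·(1/√M) ∝ n_i/√M_i.
x_He(eff) = (n_He/√M_He) / (n_He/√M_He + n_Cl₂/√M_Cl₂)
= (0.326/√4.00) / (0.326/√4.00 + 1.75/√70.90) = 0.1630/(0.1630 + 0.2078) = 0.4396.

0.4396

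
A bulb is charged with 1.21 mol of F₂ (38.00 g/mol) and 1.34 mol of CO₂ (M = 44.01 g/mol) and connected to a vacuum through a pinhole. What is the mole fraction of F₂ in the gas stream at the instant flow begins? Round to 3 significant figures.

0.493

Each component's effusion rate ∝ (its partial pressure)·(1/√M) ∝ n_i/√M_i.
So x_F₂ in the escaping gas = (n_F₂/√M_F₂) / Σ(n_i/√M_i)
= (1.21/√38.00) / (1.21/√38.00 + 1.34/√44.01) = 0.1963/(0.1963 + 0.2020) = 0.493.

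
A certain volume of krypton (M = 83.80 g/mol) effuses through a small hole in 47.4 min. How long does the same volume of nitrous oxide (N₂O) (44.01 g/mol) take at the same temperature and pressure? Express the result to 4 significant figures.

By Graham's law, t_N₂O/t_Kr = √(M_N₂O/M_Kr) = √(44.01/83.80) = √0.5252 = 0.7247.
So the time for N₂O is 47.4 × 0.7247 = 34.35 min.

34.35 min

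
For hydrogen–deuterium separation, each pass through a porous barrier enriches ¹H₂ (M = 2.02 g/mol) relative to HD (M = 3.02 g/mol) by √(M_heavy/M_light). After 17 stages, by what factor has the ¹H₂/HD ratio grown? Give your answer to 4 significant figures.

30.52

The single-stage factor is √(M_heavy/M_light), so 17 stages give [√(3.02/2.02)]^17 = (3.02/2.02)^(17/2).
= 1.49505^(17/2) = 30.52.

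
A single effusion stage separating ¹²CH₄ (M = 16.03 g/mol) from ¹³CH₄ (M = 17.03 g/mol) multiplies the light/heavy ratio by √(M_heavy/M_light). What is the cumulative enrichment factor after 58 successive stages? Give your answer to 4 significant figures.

5.783

Overall factor = α^58 with α = √(17.03/16.03), i.e. (17.03/16.03)^(58/2).
= 1.06238^29 = 5.783.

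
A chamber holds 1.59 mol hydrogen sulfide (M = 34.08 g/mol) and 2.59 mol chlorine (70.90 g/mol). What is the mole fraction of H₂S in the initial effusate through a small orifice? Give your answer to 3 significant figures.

Each component's effusion rate ∝ (its partial pressure)·(1/√M) ∝ n_i/√M_i.
Mole fraction of H₂S in the effusate = (n_H₂S/√M_H₂S) / (n_H₂S/√M_H₂S + n_Cl₂/√M_Cl₂)
= (1.59/√34.08) / (1.59/√34.08 + 2.59/√70.90) = 0.2724/(0.2724 + 0.3076) = 0.470.

0.470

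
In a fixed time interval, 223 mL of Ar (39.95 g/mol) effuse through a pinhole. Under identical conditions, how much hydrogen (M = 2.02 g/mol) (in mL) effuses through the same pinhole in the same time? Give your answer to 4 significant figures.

Graham's law gives rate_H₂/rate_Ar = √(M_Ar/M_H₂) = √(39.95/2.02) = √19.78 = 4.447.
So the volume for H₂ is 223 × 4.447 = 991.7 mL.

991.7 mL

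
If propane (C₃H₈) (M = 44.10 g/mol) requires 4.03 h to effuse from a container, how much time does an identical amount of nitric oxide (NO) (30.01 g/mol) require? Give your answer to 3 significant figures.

By Graham's law, t_NO/t_C₃H₈ = √(M_NO/M_C₃H₈) = √(30.01/44.10) = √0.6805 = 0.8249.
So the time for NO is 4.03 × 0.8249 = 3.32 h.

3.32 h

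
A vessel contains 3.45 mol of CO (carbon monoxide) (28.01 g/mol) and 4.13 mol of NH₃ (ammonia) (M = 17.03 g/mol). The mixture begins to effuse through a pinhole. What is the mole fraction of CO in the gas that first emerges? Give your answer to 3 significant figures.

The effusion rate of species i is ∝ p_i/√M_i ∝ n_i/√M_i.
x_CO(eff) = (n_CO/√M_CO) / (n_CO/√M_CO + n_NH₃/√M_NH₃)
= (3.45/√28.01) / (3.45/√28.01 + 4.13/√17.03) = 0.6519/(0.6519 + 1.001) = 0.394.

0.394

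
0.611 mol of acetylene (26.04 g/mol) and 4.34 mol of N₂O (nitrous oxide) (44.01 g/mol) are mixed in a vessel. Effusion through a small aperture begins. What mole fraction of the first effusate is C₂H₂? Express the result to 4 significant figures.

Each component's effusion rate ∝ (its partial pressure)·(1/√M) ∝ n_i/√M_i.
Mole fraction of C₂H₂ in the effusate = (n_C₂H₂/√M_C₂H₂) / (n_C₂H₂/√M_C₂H₂ + n_N₂O/√M_N₂O)
= (0.611/√26.04) / (0.611/√26.04 + 4.34/√44.01) = 0.1197/(0.1197 + 0.6542) = 0.1547.

0.1547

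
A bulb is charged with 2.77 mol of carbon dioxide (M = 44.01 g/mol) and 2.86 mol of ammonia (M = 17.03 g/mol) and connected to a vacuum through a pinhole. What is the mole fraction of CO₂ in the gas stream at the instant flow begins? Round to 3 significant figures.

0.376

Effusion rate of each component ∝ n_i/√M_i (partial pressure × 1/√M).
Mole fraction of CO₂ in the effusate = (n_CO₂/√M_CO₂) / (n_CO₂/√M_CO₂ + n_NH₃/√M_NH₃)
= (2.77/√44.01) / (2.77/√44.01 + 2.86/√17.03) = 0.4175/(0.4175 + 0.6930) = 0.376.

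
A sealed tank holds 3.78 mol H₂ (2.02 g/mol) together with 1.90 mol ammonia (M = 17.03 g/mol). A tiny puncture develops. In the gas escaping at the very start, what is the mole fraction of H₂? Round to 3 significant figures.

0.852

Rate_i ∝ x_i/√M_i (Graham's law weighted by mole fraction), so the effusate composition follows n_i/√M_i.
Mole fraction of H₂ in the effusate = (n_H₂/√M_H₂) / (n_H₂/√M_H₂ + n_NH₃/√M_NH₃)
= (3.78/√2.02) / (3.78/√2.02 + 1.90/√17.03) = 2.660/(2.660 + 0.4604) = 0.852.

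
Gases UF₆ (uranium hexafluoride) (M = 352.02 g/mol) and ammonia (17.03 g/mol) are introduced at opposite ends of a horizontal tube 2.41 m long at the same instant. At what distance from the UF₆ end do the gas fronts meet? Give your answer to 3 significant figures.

0.435 m

The fronts meet when d_UF₆ + d_NH₃ = L with d_UF₆/d_NH₃ = √(M_NH₃/M_UF₆) (Graham's law). Here √(M_NH₃/M_UF₆) = √(17.03/352.02) = 0.2199.
With d_UF₆ + d_NH₃ = 2.41 m, d_NH₃ = 2.41/(1 + 0.2199) = 1.975 m.
d_UF₆ = 2.41 − 1.975 = 0.435 m.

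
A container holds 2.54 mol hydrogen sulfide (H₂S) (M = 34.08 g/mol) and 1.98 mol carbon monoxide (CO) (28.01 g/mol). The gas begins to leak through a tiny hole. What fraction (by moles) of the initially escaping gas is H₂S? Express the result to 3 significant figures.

0.538

Each component's effusion rate ∝ (its partial pressure)·(1/√M) ∝ n_i/√M_i.
Mole fraction of H₂S in the effusate = (n_H₂S/√M_H₂S) / (n_H₂S/√M_H₂S + n_CO/√M_CO)
= (2.54/√34.08) / (2.54/√34.08 + 1.98/√28.01) = 0.4351/(0.4351 + 0.3741) = 0.538.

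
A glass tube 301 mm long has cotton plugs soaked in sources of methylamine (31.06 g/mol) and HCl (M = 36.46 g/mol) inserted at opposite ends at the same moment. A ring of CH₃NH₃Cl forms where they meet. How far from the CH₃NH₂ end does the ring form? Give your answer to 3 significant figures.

157 mm

In equal time, each gas travels a distance ∝ its rate ∝ 1/√M, so d_CH₃NH₂/d_HCl = √(M_HCl/M_CH₃NH₂) = √(36.46/31.06) = 1.083.
With d_CH₃NH₂ + d_HCl = 301 mm, d_HCl = 301/(1 + 1.083) = 144.5 mm.
d_CH₃NH₂ = 301 − 144.5 = 157 mm.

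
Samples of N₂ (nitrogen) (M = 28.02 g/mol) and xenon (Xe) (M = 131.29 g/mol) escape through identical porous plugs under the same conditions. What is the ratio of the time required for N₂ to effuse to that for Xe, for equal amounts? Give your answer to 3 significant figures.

0.462

Since effusion rate ∝ 1/√M, t_N₂/t_Xe = √(M_N₂/M_Xe) = √(28.02/131.29) = √0.2134 = 0.462.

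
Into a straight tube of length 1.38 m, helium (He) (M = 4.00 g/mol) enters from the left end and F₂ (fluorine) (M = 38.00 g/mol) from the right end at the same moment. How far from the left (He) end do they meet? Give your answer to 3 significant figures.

1.04 m

Distances travelled in equal time are proportional to diffusion rates, so d_He/d_F₂ = √(M_F₂/M_He) = √(38.00/4.00) = 3.082.
With d_He + d_F₂ = 1.38 m, d_F₂ = 1.38/(1 + 3.082) = 0.3381 m.
d_He = 1.38 − 0.3381 = 1.04 m.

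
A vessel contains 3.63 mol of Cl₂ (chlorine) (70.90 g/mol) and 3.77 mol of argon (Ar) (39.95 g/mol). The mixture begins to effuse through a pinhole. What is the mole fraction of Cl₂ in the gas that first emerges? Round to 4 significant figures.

Effusion rate of each component ∝ n_i/√M_i (partial pressure × 1/√M).
Mole fraction of Cl₂ in the effusate = (n_Cl₂/√M_Cl₂) / (n_Cl₂/√M_Cl₂ + n_Ar/√M_Ar)
= (3.63/√70.90) / (3.63/√70.90 + 3.77/√39.95) = 0.4311/(0.4311 + 0.5965) = 0.4195.

0.4195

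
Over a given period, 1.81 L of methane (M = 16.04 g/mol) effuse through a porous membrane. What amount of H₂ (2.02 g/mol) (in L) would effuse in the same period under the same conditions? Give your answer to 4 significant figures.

From Graham's law, rate_H₂/rate_CH₄ = √(M_CH₄/M_H₂) = √(16.04/2.02) = √7.941 = 2.818.
So the volume for H₂ is 1.81 × 2.818 = 5.100 L.

5.100 L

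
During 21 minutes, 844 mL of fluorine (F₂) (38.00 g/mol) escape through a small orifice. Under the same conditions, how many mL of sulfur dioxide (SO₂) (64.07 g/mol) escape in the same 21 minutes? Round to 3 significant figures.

650 mL

Since effusion rate ∝ 1/√M, rate_SO₂/rate_F₂ = √(M_F₂/M_SO₂) = √(38.00/64.07) = √0.5931 = 0.7701.
So the volume for SO₂ is 844 × 0.7701 = 650 mL.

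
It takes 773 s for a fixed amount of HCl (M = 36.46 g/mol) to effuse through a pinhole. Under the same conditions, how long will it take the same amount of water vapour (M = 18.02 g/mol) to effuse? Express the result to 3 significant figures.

Using Graham's law: t_H₂O/t_HCl = √(M_H₂O/M_HCl) = √(18.02/36.46) = √0.4942 = 0.7030.
So the time for H₂O is 773 × 0.7030 = 543 s.

543 s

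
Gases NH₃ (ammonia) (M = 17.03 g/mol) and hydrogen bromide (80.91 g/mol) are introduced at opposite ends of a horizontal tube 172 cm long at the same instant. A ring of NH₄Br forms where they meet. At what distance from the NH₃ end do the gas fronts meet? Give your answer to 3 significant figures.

118 cm

Distances travelled in equal time are proportional to diffusion rates, so d_NH₃/d_HBr = √(M_HBr/M_NH₃) = √(80.91/17.03) = 2.180.
With d_NH₃ + d_HBr = 172 cm, d_HBr = 172/(1 + 2.180) = 54.09 cm.
d_NH₃ = 172 − 54.09 = 118 cm.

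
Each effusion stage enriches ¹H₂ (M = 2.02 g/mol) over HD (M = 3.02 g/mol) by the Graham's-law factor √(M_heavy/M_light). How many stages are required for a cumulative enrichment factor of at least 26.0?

Single-stage factor α = √(3.02/2.02), so ln α = ½ ln(1.49505) = 0.2011.
Need α^N ≥ 26.0 ⇒ N ≥ ln(26.0) / ln α = 3.258 / 0.2011 = 16.20.
Rounding up, N = 17 stages.

17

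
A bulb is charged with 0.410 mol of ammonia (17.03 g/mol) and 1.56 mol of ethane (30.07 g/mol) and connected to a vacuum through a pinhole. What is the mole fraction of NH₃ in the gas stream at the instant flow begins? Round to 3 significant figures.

0.259

Rate_i ∝ x_i/√M_i (Graham's law weighted by mole fraction), so the effusate composition follows n_i/√M_i.
x_NH₃(eff) = (n_NH₃/√M_NH₃) / (n_NH₃/√M_NH₃ + n_C₂H₆/√M_C₂H₆)
= (0.410/√17.03) / (0.410/√17.03 + 1.56/√30.07) = 0.09935/(0.09935 + 0.2845) = 0.259.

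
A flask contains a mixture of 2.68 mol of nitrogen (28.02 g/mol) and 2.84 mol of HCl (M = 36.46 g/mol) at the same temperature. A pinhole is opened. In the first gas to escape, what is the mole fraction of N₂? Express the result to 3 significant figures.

Each component's effusion rate ∝ (its partial pressure)·(1/√M) ∝ n_i/√M_i.
x_N₂(eff) = (n_N₂/√M_N₂) / (n_N₂/√M_N₂ + n_HCl/√M_HCl)
= (2.68/√28.02) / (2.68/√28.02 + 2.84/√36.46) = 0.5063/(0.5063 + 0.4703) = 0.518.

0.518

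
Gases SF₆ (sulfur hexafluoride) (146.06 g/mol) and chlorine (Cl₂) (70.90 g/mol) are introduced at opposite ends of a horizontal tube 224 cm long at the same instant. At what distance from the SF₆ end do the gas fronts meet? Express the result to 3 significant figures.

In equal time, each gas travels a distance ∝ its rate ∝ 1/√M, so d_SF₆/d_Cl₂ = √(M_Cl₂/M_SF₆) = √(70.90/146.06) = 0.6967.
With d_SF₆ + d_Cl₂ = 224 cm, d_Cl₂ = 224/(1 + 0.6967) = 132.0 cm.
d_SF₆ = 224 − 132.0 = 92.0 cm.

92.0 cm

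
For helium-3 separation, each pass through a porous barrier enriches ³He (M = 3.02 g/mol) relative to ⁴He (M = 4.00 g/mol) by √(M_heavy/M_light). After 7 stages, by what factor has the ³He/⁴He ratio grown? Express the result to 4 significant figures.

The single-stage factor is √(M_heavy/M_light), so 7 stages give [√(4.00/3.02)]^7 = (4.00/3.02)^(7/2).
= 1.32450^(7/2) = 2.674.

2.674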